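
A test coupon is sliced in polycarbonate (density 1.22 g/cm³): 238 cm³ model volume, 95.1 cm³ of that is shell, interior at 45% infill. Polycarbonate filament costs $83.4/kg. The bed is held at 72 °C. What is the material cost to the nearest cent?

$16.22

Infill region: 238 − 95.1 → 142.9 cm³.
Infill deposited = 0.45 × 142.9 = 64.305 cm³.
Total printed volume = 95.1 + 64.305, so 159.405 cm³.
Mass: 159.405 × 1.22 → 194.4741 g.
Cost = 194.4741 g / 1000 × $83.4/kg = $16.22.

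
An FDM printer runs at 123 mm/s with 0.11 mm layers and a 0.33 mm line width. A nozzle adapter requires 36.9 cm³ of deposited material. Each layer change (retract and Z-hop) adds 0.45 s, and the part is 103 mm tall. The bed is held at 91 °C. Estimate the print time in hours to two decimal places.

2.41 hours

Extrusion cross-section = 0.11 × 0.33 = 0.0363 mm².
Total extruded path = 36900/0.0363 = 1016528.9 mm.
Time extruding: 1016528.9 / 123 → 8264.5 s.
Layer count = ceil(103 / 0.11) = 937.
Z-hop total = 937 × 0.45, so 421.65 s.
Total = 8264.5 + 421.65 = 8686.15 s = 2.41 hours.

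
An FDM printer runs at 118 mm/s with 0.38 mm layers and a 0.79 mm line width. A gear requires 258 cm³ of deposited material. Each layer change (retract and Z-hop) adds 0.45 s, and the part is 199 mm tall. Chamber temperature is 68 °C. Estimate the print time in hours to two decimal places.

Line area = 0.38 × 0.79, so 0.3002 mm².
Path length: 258000 mm³ / 0.3002 mm² → 859427 mm.
Print-move time: 859427 / 118 → 7283.3 s.
Layer count = ceil(199 / 0.38) = 524.
Non-print overhead = 524 × 0.45 = 235.8 s.
Altogether 7283.3 + 235.8 = 7519.1 s, i.e. 2.09 hours.

2.09 hours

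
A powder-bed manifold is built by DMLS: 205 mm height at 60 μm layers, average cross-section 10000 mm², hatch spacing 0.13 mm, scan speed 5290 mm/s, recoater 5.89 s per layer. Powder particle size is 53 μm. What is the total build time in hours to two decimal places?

Number of layers: 205 / 0.06 → 3417 (rounded up).
Per-layer scan distance = 10000 / 0.13 = 76923.1 mm.
Scan time per layer = 76923.1 / 5290, so 14.5412 s.
Layer cycle = 14.5412 + 5.89 = 20.4312 s.
Total: 3417 × 20.4312 s = 69813.4104 s → 19.39 hours.

19.39 hours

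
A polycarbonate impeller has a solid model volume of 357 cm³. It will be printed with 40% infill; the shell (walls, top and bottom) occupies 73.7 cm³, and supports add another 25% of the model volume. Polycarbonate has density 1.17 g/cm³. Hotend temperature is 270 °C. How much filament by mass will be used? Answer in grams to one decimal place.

323.2 g

Interior volume = 357 − 73.7, so 283.3 cm³.
Infill deposited: 0.40 × 283.3 → 113.32 cm³.
Support: 0.25 × 357 → 89.25 cm³.
Total extruded = 73.7 + 113.32 + 89.25, so 276.27 cm³.
Mass = 276.27 × 1.17, so 323.2359 g.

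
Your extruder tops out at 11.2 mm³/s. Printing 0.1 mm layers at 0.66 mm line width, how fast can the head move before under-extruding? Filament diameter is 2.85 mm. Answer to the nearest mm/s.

Bead cross-section: 0.1 × 0.66 → 0.066 mm².
Max speed = 11.2 / 0.066 = 169.70 ≈ 170 mm/s.

170 mm/s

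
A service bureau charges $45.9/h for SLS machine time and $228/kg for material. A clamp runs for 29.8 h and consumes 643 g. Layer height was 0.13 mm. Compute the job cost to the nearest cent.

Time charge: 45.9 × 29.8 → $1367.82.
Material charge: 228 × 643/1000 → $146.604.
Total = 1367.82 + 146.604 = 1514.424 ≈ $1514.42.

$1514.42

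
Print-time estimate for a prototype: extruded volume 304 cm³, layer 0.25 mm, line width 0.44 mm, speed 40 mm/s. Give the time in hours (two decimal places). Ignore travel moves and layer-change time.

Bead cross-section = 0.25 × 0.44 = 0.11 mm².
Total extruded path = 304000/0.11 = 2763636.4 mm.
Print-move time: 2763636.4 / 40 → 69090.9 s.
Converting: 69090.9 s = 19.19 hours.

19.19 hours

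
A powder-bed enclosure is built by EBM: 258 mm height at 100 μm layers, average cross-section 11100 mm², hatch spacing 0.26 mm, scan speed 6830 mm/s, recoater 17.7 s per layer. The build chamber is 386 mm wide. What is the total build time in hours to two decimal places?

Layer count = ceil(258 / 0.1) = 2580.
Per-layer scan distance = 11100 / 0.26 = 42692.3 mm.
Beam time per layer: 42692.3 / 6830 → 6.2507 s.
Layer cycle = 6.2507 + 17.7, so 23.9507 s.
2580 layers × 23.9507 s/layer = 61792.806 s, i.e. 17.16 hours.

17.16 hours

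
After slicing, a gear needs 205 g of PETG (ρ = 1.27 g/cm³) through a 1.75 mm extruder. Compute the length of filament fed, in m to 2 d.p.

Volume = 205 g / 1.27 g·cm⁻³ = 161.4173 cm³ = 161417.3 mm³.
A = π r² = π × 0.875² = 2.4053 mm².
Length = 161417.3 / 2.4053 = 67109.01 mm = 67.11 m.

67.11 m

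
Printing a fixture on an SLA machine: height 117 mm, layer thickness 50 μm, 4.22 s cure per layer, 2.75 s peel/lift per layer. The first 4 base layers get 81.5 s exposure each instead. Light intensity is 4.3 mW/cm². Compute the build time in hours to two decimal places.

Layers = ⌈117/0.05⌉ = 2340.
Burn-in layers = 4 × (81.5 + 2.75), so 337 s.
Regular layers = 2336 × (4.22 + 2.75), so 16281.92 s.
Sum: 337 + 16281.92 = 16618.92 s → 4.62 hours.

4.62 hours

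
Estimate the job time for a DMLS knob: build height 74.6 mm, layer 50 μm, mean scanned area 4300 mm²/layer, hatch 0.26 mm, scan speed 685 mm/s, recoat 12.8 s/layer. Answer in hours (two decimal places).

15.31 hours

Layer count = ceil(74.6 / 0.05) = 1492.
Scan path per layer: 4300 / 0.26 → 16538.5 mm.
Per-layer scan time = 16538.5 / 685 = 24.1438 s.
Layer cycle = 24.1438 + 12.8 = 36.9438 s.
Total: 1492 × 36.9438 s = 55120.1496 s → 15.31 hours.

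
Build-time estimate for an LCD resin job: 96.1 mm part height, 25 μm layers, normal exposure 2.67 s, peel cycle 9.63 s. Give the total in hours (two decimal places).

13.13 hours

Number of layers: 96.1 / 0.025 → 3844 (rounded up).
Cycle time = 2.67 + 9.63, so 12.3 s.
Build time: 3844 × 12.3 s = 47281.2 s, i.e. 13.13 hours.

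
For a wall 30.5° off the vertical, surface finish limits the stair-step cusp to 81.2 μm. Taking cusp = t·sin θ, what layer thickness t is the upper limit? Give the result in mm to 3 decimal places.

Layer height = cusp / sin(30.5°) = 0.0812 / 0.5075 = 0.160 mm.

0.160 mm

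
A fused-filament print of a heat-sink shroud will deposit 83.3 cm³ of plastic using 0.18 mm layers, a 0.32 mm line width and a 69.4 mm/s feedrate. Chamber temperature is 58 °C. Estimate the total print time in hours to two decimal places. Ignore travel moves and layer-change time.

5.79 hours

Bead cross-section = 0.18 × 0.32 = 0.0576 mm².
Toolpath length = 83.3 cm³ / 0.0576 mm² = 83300 / 0.0576 = 1446180.6 mm.
Extrusion time: 1446180.6 / 69.4 → 20838.3 s.
In the requested units: 20838.3 s = 5.79 hours.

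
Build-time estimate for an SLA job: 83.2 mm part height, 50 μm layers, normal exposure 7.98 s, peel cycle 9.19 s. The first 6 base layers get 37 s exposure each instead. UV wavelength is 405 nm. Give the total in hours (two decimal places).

7.98 hours

Number of layers: 83.2 / 0.05 → 1664 (rounded up).
Bottom layers = 6 × (37 + 9.19) = 277.14 s.
Regular layers = 1658 × (7.98 + 9.19) = 28467.86 s.
Sum: 277.14 + 28467.86 = 28745 s → 7.98 hours.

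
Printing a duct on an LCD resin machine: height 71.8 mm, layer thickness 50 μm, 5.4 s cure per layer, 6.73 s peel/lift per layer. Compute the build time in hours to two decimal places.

4.84 hours

Layer count = ceil(71.8 / 0.05) = 1436.
Per-layer time = 5.4 + 6.73, so 12.13 s.
Total = 1436 × 12.13 = 17418.68 s = 4.84 hours.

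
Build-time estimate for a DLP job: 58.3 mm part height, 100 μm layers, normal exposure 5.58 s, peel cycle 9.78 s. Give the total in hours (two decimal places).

Layers = ⌈58.3/0.1⌉ = 583.
Cycle time: 5.58 + 9.78 → 15.36 s.
Build time: 583 × 15.36 s = 8954.88 s, i.e. 2.49 hours.

2.49 hours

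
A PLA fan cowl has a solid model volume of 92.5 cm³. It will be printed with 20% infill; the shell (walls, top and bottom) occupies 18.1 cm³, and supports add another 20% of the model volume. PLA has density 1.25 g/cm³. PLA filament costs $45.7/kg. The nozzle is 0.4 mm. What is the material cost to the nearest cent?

Interior volume: 92.5 − 18.1 → 74.4 cm³.
Deposited infill = 0.20 × 74.4, so 14.88 cm³.
Support = 0.20 × 92.5 = 18.5 cm³.
Total extruded = 18.1 + 14.88 + 18.5 = 51.48 cm³.
Mass: 51.48 × 1.25 → 64.35 g.
At $45.7/kg: 64.35/1000 × 45.7 = $2.94.

$2.94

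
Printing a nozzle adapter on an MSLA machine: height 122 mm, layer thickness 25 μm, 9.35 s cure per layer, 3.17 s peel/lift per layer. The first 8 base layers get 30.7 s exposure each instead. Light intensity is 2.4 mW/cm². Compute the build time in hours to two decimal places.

17.02 hours

Layers = ⌈122/0.025⌉ = 4880.
Bottom layers = 8 × (30.7 + 3.17) = 270.96 s.
Normal layers: 4872 × (9.35 + 3.17) → 60997.44 s.
Total = 270.96 + 60997.44 = 61268.4 s = 17.02 hours.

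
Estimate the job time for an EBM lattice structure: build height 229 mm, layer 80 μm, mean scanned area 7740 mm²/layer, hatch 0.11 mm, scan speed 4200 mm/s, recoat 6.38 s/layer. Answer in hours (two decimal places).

Layers = ⌈229/0.08⌉ = 2863.
Scan path per layer = 7740 / 0.11 = 70363.6 mm.
Scan time per layer: 70363.6 / 4200 → 16.7532 s.
Layer cycle: 16.7532 + 6.38 → 23.1332 s.
Build time = 2863 × 23.1332 = 66230.3516 s = 18.40 hours.

18.40 hours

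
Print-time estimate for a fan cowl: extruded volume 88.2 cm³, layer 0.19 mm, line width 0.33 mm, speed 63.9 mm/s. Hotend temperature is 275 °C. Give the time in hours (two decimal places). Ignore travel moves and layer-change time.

Line area: 0.19 × 0.33 → 0.0627 mm².
Path length: 88200 mm³ / 0.0627 mm² → 1406698.6 mm.
Print-move time: 1406698.6 / 63.9 → 22014.1 s.
That's 22014.1 s → 6.12 hours.

6.12 hours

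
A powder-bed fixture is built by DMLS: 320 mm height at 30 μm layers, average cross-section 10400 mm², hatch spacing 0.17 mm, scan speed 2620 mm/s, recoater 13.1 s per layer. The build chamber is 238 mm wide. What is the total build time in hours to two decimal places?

108.00 hours

Number of layers: 320 / 0.03 → 10667 (rounded up).
Scan path per layer = 10400 / 0.17, so 61176.5 mm.
Laser time per layer = 61176.5 / 2620 = 23.3498 s.
Time per layer = 23.3498 + 13.1 = 36.4498 s.
Build time = 10667 × 36.4498 = 388810.0166 s = 108.00 hours.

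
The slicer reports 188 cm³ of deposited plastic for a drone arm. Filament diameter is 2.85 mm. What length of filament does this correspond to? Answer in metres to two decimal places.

Filament cross-section = π × (2.85/2)² = 6.3794 mm².
Length = 188 cm³ / 6.3794 mm² = 188000 / 6.3794 = 29469.86 mm = 29.47 m.

29.47 m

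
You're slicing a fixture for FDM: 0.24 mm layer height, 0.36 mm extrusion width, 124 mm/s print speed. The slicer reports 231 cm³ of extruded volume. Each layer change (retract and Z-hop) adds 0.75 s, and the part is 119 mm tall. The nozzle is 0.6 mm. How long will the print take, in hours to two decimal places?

6.09 hours

Bead cross-section = 0.24 × 0.36, so 0.0864 mm².
Total extruded path = 231000/0.0864 = 2673611.1 mm.
Extrusion time = 2673611.1 / 124, so 21561.4 s.
Number of layers: 119 / 0.24 → 496 (rounded up).
Layer-change overhead = 496 × 0.75 = 372 s.
Total = 21561.4 + 372 = 21933.4 s = 6.09 hours.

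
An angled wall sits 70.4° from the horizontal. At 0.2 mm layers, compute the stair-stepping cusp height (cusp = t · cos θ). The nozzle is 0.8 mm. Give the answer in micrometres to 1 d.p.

cos(70.4°) = 0.3355, so cusp = 0.2 × 0.3355 = 0.0671 mm → 67.1 μm.

67.1 μm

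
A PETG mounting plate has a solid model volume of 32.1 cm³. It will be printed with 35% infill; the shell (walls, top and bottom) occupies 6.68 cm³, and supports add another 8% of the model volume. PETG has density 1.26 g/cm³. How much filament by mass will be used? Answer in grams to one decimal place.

22.9 g

Volume inside the shell = 32.1 − 6.68, so 25.42 cm³.
Deposited infill = 0.35 × 25.42, so 8.897 cm³.
Support = 0.08 × 32.1, so 2.568 cm³.
Deposited volume: 6.68 + 8.897 + 2.568 → 18.145 cm³.
Mass = 18.145 × 1.26, so 22.8627 g.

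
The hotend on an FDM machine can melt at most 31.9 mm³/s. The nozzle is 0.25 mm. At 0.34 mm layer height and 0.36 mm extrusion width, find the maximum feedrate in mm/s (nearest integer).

Bead cross-section = 0.34 × 0.36, so 0.1224 mm².
Max speed = 31.9 / 0.1224 = 260.62 ≈ 261 mm/s.

261 mm/s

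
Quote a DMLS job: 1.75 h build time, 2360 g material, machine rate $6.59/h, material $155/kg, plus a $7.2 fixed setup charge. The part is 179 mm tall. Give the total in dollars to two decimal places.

$384.53

Time charge = 6.59 × 1.75, so $11.5325.
Feedstock cost: 155 × 2360/1000 → $365.80.
Adding setup: 11.5325 + 365.80 + 7.2 → 384.5325 ≈ $384.53.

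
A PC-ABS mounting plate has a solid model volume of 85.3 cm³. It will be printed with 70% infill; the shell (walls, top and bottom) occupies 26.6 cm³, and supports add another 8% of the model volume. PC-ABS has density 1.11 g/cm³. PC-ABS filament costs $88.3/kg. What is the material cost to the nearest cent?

$7.30

Interior volume: 85.3 − 26.6 → 58.7 cm³.
Infill deposited = 0.70 × 58.7, so 41.09 cm³.
Support = 0.08 × 85.3, so 6.824 cm³.
Total extruded = 26.6 + 41.09 + 6.824, so 74.514 cm³.
Mass: 74.514 × 1.11 → 82.71054 g.
Cost = 82.71054 g / 1000 × $88.3/kg = $7.30.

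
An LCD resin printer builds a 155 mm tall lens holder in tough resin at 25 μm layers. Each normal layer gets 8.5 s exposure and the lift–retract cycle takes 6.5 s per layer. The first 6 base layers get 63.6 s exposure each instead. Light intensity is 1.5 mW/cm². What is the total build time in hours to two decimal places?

25.93 hours

Layers = ⌈155/0.025⌉ = 6200.
Burn-in layers = 6 × (63.6 + 6.5), so 420.6 s.
Regular layers: 6194 × (8.5 + 6.5) → 92910 s.
Total = 420.6 + 92910 = 93330.6 s = 25.93 hours.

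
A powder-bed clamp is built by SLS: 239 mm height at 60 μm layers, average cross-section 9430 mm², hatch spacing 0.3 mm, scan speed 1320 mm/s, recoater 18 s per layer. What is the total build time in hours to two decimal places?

Number of layers: 239 / 0.06 → 3984 (rounded up).
Per-layer scan distance: 9430 / 0.3 → 31433.3 mm.
Laser time per layer = 31433.3 / 1320, so 23.8131 s.
Layer cycle: 23.8131 + 18 → 41.8131 s.
Build time = 3984 × 41.8131 = 166583.3904 s = 46.27 hours.

46.27 hours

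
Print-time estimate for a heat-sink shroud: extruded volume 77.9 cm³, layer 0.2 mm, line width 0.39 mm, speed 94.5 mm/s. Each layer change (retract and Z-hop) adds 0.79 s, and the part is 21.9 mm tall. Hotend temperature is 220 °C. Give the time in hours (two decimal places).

Extrusion cross-section = 0.2 × 0.39, so 0.078 mm².
Toolpath length = 77.9 cm³ / 0.078 mm² = 77900 / 0.078 = 998717.9 mm.
Print-move time: 998717.9 / 94.5 → 10568.4 s.
Layers = ⌈21.9/0.2⌉ = 110.
Z-hop total = 110 × 0.79 = 86.9 s.
Total = 10568.4 + 86.9 = 10655.3 s = 2.96 hours.

2.96 hours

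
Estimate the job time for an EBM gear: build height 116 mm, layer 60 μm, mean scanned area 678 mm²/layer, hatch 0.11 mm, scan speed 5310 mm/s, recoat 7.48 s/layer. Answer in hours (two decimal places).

4.64 hours

Layer count = ceil(116 / 0.06) = 1934.
Hatch length per layer = 678 / 0.11, so 6163.6 mm.
Scan time per layer = 6163.6 / 5310, so 1.1608 s.
Time per layer = 1.1608 + 7.48, so 8.6408 s.
Build time = 1934 × 8.6408 = 16711.3072 s = 4.64 hours.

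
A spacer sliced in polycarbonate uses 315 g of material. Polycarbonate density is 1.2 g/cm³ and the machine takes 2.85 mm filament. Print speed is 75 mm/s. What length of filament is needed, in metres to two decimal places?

Extruded volume: 315/1.2 = 262.5 cm³ (262500 mm³).
Filament cross-section = π × (2.85/2)² = 6.3794 mm².
Length = 262500 / 6.3794 = 41148.07 mm = 41.15 m.

41.15 m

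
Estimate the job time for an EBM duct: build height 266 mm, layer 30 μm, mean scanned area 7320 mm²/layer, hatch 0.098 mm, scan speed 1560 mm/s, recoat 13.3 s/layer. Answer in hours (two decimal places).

150.69 hours

Layer count = ceil(266 / 0.03) = 8867.
Hatch length per layer = 7320 / 0.098, so 74693.9 mm.
Scan time per layer = 74693.9 / 1560 = 47.8807 s.
Layer cycle = 47.8807 + 13.3 = 61.1807 s.
Build time = 8867 × 61.1807 = 542489.2669 s = 150.69 hours.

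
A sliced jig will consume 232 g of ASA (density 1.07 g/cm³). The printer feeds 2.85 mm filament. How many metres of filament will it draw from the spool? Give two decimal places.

Volume = 232 g / 1.07 g·cm⁻³ = 216.8224 cm³ = 216822.4 mm³.
Filament cross-section = π × (2.85/2)² = 6.3794 mm².
L = V/A = 216822.4/6.3794 = 33987.9 mm → 33.99 m.

33.99 m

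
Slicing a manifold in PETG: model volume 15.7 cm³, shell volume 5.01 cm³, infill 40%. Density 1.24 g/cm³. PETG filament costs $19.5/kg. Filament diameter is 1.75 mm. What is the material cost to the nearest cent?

$0.22

Interior volume: 15.7 − 5.01 → 10.69 cm³.
Infill volume = 0.40 × 10.69 = 4.276 cm³.
Total extruded: 5.01 + 4.276 → 9.286 cm³.
Mass: 9.286 × 1.24 → 11.51464 g.
At $19.5/kg: 11.51464/1000 × 19.5 = $0.22.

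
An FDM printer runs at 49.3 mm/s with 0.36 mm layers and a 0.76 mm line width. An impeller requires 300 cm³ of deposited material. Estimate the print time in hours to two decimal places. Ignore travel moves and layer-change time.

Line area = 0.36 × 0.76, so 0.2736 mm².
Path length: 300000 mm³ / 0.2736 mm² → 1096491.2 mm.
Extrusion time = 1096491.2 / 49.3, so 22241.2 s.
Converting: 22241.2 s = 6.18 hours.

6.18 hours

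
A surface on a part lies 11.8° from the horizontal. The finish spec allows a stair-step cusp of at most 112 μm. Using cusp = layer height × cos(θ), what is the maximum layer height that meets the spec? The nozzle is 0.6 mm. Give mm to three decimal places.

0.114 mm

t = h_c / cos θ = 0.112 / 0.9789 = 0.114 mm.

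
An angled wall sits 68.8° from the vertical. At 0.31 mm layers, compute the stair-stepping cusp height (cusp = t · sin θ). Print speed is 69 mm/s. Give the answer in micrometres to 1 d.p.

h_c = t·sin θ = 0.31 × 0.9323 = 0.289013 mm (289.0 μm).

289.0 μm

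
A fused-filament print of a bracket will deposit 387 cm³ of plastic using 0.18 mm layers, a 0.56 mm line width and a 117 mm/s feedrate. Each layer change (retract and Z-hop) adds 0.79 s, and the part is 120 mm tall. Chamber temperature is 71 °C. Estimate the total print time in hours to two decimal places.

9.26 hours

Extrusion cross-section = 0.18 × 0.56 = 0.1008 mm².
Total extruded path = 387000/0.1008 = 3839285.7 mm.
Time extruding = 3839285.7 / 117 = 32814.4 s.
Number of layers: 120 / 0.18 → 667 (rounded up).
Non-print overhead = 667 × 0.79, so 526.93 s.
Altogether 32814.4 + 526.93 = 33341.33 s, i.e. 9.26 hours.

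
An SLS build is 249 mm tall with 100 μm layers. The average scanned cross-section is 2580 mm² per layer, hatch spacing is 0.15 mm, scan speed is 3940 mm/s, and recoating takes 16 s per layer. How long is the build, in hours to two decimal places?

14.09 hours

Number of layers: 249 / 0.1 → 2490 (rounded up).
Scan path per layer: 2580 / 0.15 → 17200 mm.
Per-layer scan time = 17200 / 3940 = 4.3655 s.
Per-layer time = 4.3655 + 16, so 20.3655 s.
2490 layers × 20.3655 s/layer = 50710.095 s, i.e. 14.09 hours.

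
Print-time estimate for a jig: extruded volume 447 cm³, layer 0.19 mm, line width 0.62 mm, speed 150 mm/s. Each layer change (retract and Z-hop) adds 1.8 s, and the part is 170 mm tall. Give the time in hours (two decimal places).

7.47 hours

Line area: 0.19 × 0.62 → 0.1178 mm².
Path length: 447000 mm³ / 0.1178 mm² → 3794567.1 mm.
Time extruding = 3794567.1 / 150, so 25297.1 s.
Layer count = ceil(170 / 0.19) = 895.
Non-print overhead = 895 × 1.8 = 1611 s.
Altogether 25297.1 + 1611 = 26908.1 s, i.e. 7.47 hours.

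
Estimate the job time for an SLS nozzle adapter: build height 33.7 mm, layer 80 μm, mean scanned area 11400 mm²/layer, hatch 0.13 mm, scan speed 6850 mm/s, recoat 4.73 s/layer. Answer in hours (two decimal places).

Number of layers: 33.7 / 0.08 → 422 (rounded up).
Scan path per layer = 11400 / 0.13, so 87692.3 mm.
Laser time per layer: 87692.3 / 6850 → 12.8018 s.
Time per layer = 12.8018 + 4.73 = 17.5318 s.
422 layers × 17.5318 s/layer = 7398.4196 s, i.e. 2.06 hours.

2.06 hours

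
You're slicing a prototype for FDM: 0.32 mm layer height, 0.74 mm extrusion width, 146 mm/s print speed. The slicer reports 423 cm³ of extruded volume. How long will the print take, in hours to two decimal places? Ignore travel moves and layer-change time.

Line area: 0.32 × 0.74 → 0.2368 mm².
Toolpath length = 423 cm³ / 0.2368 mm² = 423000 / 0.2368 = 1786317.6 mm.
Time extruding: 1786317.6 / 146 → 12235.1 s.
In the requested units: 12235.1 s = 3.40 hours.

3.40 hours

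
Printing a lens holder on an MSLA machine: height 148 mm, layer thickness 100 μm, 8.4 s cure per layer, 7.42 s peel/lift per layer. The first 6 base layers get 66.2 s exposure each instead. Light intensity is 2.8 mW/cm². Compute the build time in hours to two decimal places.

Layers = ⌈148/0.1⌉ = 1480.
Base layers = 6 × (66.2 + 7.42) = 441.72 s.
Remaining layers: 1474 × (8.4 + 7.42) → 23318.68 s.
Sum: 441.72 + 23318.68 = 23760.4 s → 6.60 hours.

6.60 hours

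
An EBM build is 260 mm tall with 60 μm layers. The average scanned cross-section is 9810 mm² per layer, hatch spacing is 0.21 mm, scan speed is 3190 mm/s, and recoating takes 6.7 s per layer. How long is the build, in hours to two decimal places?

Number of layers: 260 / 0.06 → 4334 (rounded up).
Hatch length per layer: 9810 / 0.21 → 46714.3 mm.
Scan time per layer = 46714.3 / 3190, so 14.644 s.
Layer cycle = 14.644 + 6.7, so 21.344 s.
Build time = 4334 × 21.344 = 92504.896 s = 25.70 hours.

25.70 hours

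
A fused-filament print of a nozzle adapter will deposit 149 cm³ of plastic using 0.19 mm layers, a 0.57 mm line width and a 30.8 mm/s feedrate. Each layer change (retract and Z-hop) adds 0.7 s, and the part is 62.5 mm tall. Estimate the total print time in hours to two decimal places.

Line area = 0.19 × 0.57, so 0.1083 mm².
Total extruded path = 149000/0.1083 = 1375807.9 mm.
Extrusion time: 1375807.9 / 30.8 → 44669.1 s.
Number of layers: 62.5 / 0.19 → 329 (rounded up).
Layer-change overhead = 329 × 0.7 = 230.3 s.
Altogether 44669.1 + 230.3 = 44899.4 s, i.e. 12.47 hours.

12.47 hours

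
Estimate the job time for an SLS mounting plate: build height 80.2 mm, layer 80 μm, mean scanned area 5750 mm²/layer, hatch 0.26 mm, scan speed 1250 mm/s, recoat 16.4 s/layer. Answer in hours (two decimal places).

9.50 hours

Number of layers: 80.2 / 0.08 → 1003 (rounded up).
Per-layer scan distance = 5750 / 0.26 = 22115.4 mm.
Scan time per layer: 22115.4 / 1250 → 17.6923 s.
Time per layer: 17.6923 + 16.4 → 34.0923 s.
Build time = 1003 × 34.0923 = 34194.5769 s = 9.50 hours.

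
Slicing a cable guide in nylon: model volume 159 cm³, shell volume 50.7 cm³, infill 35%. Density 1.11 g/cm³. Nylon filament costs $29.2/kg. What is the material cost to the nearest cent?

Volume inside the shell: 159 − 50.7 → 108.3 cm³.
Deposited infill = 0.35 × 108.3 = 37.905 cm³.
Total printed volume = 50.7 + 37.905 = 88.605 cm³.
Mass: 88.605 × 1.11 → 98.35155 g.
Cost = 98.35155 g / 1000 × $29.2/kg = $2.87.

$2.87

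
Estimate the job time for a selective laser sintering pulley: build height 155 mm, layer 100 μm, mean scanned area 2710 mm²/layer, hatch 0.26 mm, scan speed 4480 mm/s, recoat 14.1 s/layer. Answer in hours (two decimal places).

Number of layers: 155 / 0.1 → 1550 (rounded up).
Per-layer scan distance = 2710 / 0.26 = 10423.1 mm.
Per-layer scan time: 10423.1 / 4480 → 2.3266 s.
Layer cycle = 2.3266 + 14.1 = 16.4266 s.
1550 layers × 16.4266 s/layer = 25461.23 s, i.e. 7.07 hours.

7.07 hours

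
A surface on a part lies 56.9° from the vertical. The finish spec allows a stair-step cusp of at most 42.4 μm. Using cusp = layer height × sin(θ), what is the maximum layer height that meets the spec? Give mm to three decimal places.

sin(56.9°) = 0.8377; t_max = 0.0424/0.8377 = 0.051 mm.

0.051 mm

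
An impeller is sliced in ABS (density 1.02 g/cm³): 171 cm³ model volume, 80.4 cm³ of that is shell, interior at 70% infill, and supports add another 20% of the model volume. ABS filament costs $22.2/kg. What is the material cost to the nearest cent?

$4.03

Volume inside the shell: 171 − 80.4 → 90.6 cm³.
Deposited infill = 0.70 × 90.6 = 63.42 cm³.
Support: 0.20 × 171 → 34.2 cm³.
Total extruded: 80.4 + 63.42 + 34.2 → 178.02 cm³.
Mass = 178.02 × 1.02 = 181.5804 g.
At $22.2/kg: 181.5804/1000 × 22.2 = $4.03.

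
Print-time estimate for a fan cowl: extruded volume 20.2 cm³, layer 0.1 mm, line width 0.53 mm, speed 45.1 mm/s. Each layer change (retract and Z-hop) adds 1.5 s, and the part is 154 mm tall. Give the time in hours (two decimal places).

2.99 hours

Bead cross-section = 0.1 × 0.53 = 0.053 mm².
Path length: 20200 mm³ / 0.053 mm² → 381132.1 mm.
Print-move time: 381132.1 / 45.1 → 8450.8 s.
Layers = ⌈154/0.1⌉ = 1540.
Layer-change overhead = 1540 × 1.5 = 2310 s.
Altogether 8450.8 + 2310 = 10760.8 s, i.e. 2.99 hours.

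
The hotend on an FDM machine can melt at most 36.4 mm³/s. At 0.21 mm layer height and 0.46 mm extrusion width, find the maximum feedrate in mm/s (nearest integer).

377 mm/s

Extrusion cross-section = 0.21 × 0.46, so 0.0966 mm².
Max speed = 36.4 / 0.0966 = 376.81 ≈ 377 mm/s.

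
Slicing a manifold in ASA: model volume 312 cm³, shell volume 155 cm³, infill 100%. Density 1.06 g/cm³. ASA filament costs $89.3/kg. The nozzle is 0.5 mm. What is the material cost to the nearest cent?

$29.53

Interior volume = 312 − 155, so 157 cm³.
Infill volume: 1.00 × 157 → 157 cm³.
Deposited volume = 155 + 157, so 312 cm³.
Mass = 312 × 1.06 = 330.72 g.
At $89.3/kg: 330.72/1000 × 89.3 = $29.53.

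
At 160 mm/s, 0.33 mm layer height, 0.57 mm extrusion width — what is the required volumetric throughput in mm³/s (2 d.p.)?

30.10

A = 0.33 × 0.57, so 0.1881 mm².
Q = v·A = 160 × 0.1881 = 30.10 mm³/s.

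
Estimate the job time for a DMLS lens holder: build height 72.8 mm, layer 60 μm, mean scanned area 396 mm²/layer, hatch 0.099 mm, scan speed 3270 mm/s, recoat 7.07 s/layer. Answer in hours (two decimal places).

Layers = ⌈72.8/0.06⌉ = 1214.
Hatch length per layer = 396 / 0.099, so 4000 mm.
Per-layer scan time: 4000 / 3270 → 1.2232 s.
Per-layer time = 1.2232 + 7.07 = 8.2932 s.
1214 layers × 8.2932 s/layer = 10067.9448 s, i.e. 2.80 hours.

2.80 hours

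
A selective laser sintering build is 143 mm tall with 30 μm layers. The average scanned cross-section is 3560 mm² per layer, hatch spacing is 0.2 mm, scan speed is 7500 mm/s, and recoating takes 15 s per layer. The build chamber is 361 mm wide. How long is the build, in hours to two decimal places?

Layers = ⌈143/0.03⌉ = 4767.
Scan path per layer = 3560 / 0.2, so 17800 mm.
Laser time per layer = 17800 / 7500, so 2.3733 s.
Layer cycle = 2.3733 + 15, so 17.3733 s.
Total: 4767 × 17.3733 s = 82818.5211 s → 23.01 hours.

23.01 hours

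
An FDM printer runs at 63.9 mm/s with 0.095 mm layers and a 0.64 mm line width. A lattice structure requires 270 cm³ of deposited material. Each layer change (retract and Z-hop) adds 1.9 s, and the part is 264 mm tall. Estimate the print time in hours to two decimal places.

Line area: 0.095 × 0.64 → 0.0608 mm².
Toolpath length = 270 cm³ / 0.0608 mm² = 270000 / 0.0608 = 4440789.5 mm.
Time extruding = 4440789.5 / 63.9 = 69495.9 s.
Layer count = ceil(264 / 0.095) = 2779.
Layer-change overhead: 2779 × 1.9 → 5280.1 s.
Altogether 69495.9 + 5280.1 = 74776 s, i.e. 20.77 hours.

20.77 hours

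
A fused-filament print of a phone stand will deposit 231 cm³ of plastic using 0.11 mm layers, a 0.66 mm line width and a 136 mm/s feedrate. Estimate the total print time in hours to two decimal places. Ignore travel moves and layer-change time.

6.50 hours

Extrusion cross-section: 0.11 × 0.66 → 0.0726 mm².
Toolpath length = 231 cm³ / 0.0726 mm² = 231000 / 0.0726 = 3181818.2 mm.
Time extruding = 3181818.2 / 136, so 23395.7 s.
Converting: 23395.7 s = 6.50 hours.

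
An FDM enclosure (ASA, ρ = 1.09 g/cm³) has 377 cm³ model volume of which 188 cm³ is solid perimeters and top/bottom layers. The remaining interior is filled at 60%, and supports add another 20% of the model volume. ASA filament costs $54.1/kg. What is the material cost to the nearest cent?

Volume inside the shell = 377 − 188 = 189 cm³.
Infill deposited = 0.60 × 189, so 113.4 cm³.
Support = 0.20 × 377, so 75.4 cm³.
Total printed volume = 188 + 113.4 + 75.4 = 376.8 cm³.
Mass: 376.8 × 1.09 → 410.712 g.
At $54.1/kg: 410.712/1000 × 54.1 = $22.22.

$22.22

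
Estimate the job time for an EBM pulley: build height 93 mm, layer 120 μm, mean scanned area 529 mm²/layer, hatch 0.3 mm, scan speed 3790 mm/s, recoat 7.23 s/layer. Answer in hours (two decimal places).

Number of layers: 93 / 0.12 → 775 (rounded up).
Scan path per layer: 529 / 0.3 → 1763.3 mm.
Beam time per layer: 1763.3 / 3790 → 0.4653 s.
Layer cycle: 0.4653 + 7.23 → 7.6953 s.
775 layers × 7.6953 s/layer = 5963.8575 s, i.e. 1.66 hours.

1.66 hours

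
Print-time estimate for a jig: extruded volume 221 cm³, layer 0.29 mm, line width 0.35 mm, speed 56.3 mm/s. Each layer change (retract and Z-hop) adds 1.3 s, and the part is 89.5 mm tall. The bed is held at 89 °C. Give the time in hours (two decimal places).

10.85 hours

Line area: 0.29 × 0.35 → 0.1015 mm².
Path length: 221000 mm³ / 0.1015 mm² → 2177339.9 mm.
Extrusion time: 2177339.9 / 56.3 → 38673.9 s.
Layers = ⌈89.5/0.29⌉ = 309.
Z-hop total = 309 × 1.3, so 401.7 s.
Altogether 38673.9 + 401.7 = 39075.6 s, i.e. 10.85 hours.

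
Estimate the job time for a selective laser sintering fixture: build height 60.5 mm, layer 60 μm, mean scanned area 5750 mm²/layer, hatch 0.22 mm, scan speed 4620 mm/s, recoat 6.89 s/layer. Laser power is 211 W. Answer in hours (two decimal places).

3.52 hours

Number of layers: 60.5 / 0.06 → 1009 (rounded up).
Hatch length per layer: 5750 / 0.22 → 26136.4 mm.
Scan time per layer = 26136.4 / 4620 = 5.6572 s.
Layer cycle: 5.6572 + 6.89 → 12.5472 s.
Total: 1009 × 12.5472 s = 12660.1248 s → 3.52 hours.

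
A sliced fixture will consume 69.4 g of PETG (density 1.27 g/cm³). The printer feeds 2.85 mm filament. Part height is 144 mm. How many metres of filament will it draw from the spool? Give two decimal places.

Extruded volume: 69.4/1.27 = 54.6457 cm³ (54645.7 mm³).
Cross-section of 2.85 mm filament: π·(2.85/2)² = 6.3794 mm².
Length = 54645.7 / 6.3794 = 8565.96 mm = 8.57 m.

8.57 m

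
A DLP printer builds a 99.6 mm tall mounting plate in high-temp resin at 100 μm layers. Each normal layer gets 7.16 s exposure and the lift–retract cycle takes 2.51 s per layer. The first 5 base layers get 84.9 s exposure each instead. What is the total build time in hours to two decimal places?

2.78 hours

Layers = ⌈99.6/0.1⌉ = 996.
Bottom layers: 5 × (84.9 + 2.51) → 437.05 s.
Regular layers: 991 × (7.16 + 2.51) → 9582.97 s.
Total = 437.05 + 9582.97 = 10020.02 s = 2.78 hours.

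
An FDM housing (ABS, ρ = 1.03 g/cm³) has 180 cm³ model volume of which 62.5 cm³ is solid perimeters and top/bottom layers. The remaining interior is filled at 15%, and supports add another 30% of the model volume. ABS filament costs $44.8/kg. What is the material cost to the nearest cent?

$6.19

Infill region = 180 − 62.5 = 117.5 cm³.
Infill deposited: 0.15 × 117.5 → 17.625 cm³.
Support = 0.30 × 180, so 54 cm³.
Total extruded = 62.5 + 17.625 + 54 = 134.125 cm³.
Mass: 134.125 × 1.03 → 138.14875 g.
Cost = 138.14875 g / 1000 × $44.8/kg = $6.19.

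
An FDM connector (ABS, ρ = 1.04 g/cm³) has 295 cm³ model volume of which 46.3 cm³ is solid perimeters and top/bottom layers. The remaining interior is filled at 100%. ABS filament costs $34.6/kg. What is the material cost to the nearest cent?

$10.62

Volume inside the shell: 295 − 46.3 → 248.7 cm³.
Infill volume = 1.00 × 248.7 = 248.7 cm³.
Total extruded = 46.3 + 248.7, so 295 cm³.
Mass: 295 × 1.04 → 306.8 g.
At $34.6/kg: 306.8/1000 × 34.6 = $10.62.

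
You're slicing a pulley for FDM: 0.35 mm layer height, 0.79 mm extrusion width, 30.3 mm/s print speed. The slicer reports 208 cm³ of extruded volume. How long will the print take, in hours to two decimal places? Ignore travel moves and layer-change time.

Extrusion cross-section = 0.35 × 0.79, so 0.2765 mm².
Total extruded path = 208000/0.2765 = 752260.4 mm.
Time extruding = 752260.4 / 30.3 = 24827.1 s.
24827.1 s = 6.90 hours.

6.90 hours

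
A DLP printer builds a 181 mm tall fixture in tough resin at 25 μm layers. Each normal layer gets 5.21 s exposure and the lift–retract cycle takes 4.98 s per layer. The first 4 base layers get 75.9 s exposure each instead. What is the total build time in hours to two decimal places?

20.57 hours

Number of layers: 181 / 0.025 → 7240 (rounded up).
Burn-in layers = 4 × (75.9 + 4.98) = 323.52 s.
Regular layers: 7236 × (5.21 + 4.98) → 73734.84 s.
Sum: 323.52 + 73734.84 = 74058.36 s → 20.57 hours.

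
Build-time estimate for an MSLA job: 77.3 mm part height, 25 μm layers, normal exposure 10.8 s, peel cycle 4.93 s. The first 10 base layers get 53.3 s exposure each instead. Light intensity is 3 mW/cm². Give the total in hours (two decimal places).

13.63 hours

Layer count = ceil(77.3 / 0.025) = 3092.
Base layers = 10 × (53.3 + 4.93), so 582.3 s.
Regular layers = 3082 × (10.8 + 4.93), so 48479.86 s.
Total = 582.3 + 48479.86 = 49062.16 s = 13.63 hours.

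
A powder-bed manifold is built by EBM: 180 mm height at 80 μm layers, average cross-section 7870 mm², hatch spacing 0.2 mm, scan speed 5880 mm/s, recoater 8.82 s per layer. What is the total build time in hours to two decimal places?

Number of layers: 180 / 0.08 → 2250 (rounded up).
Scan path per layer: 7870 / 0.2 → 39350 mm.
Per-layer scan time = 39350 / 5880, so 6.6922 s.
Per-layer time = 6.6922 + 8.82 = 15.5122 s.
Build time = 2250 × 15.5122 = 34902.45 s = 9.70 hours.

9.70 hours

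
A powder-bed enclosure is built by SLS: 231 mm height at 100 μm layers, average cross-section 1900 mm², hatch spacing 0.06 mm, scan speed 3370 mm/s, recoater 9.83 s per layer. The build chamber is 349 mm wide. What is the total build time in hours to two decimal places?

Layer count = ceil(231 / 0.1) = 2310.
Scan path per layer = 1900 / 0.06, so 31666.7 mm.
Per-layer scan time = 31666.7 / 3370 = 9.3966 s.
Time per layer = 9.3966 + 9.83, so 19.2266 s.
Total: 2310 × 19.2266 s = 44413.446 s → 12.34 hours.

12.34 hours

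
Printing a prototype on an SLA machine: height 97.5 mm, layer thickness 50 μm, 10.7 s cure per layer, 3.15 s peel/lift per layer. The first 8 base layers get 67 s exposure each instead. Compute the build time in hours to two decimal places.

Number of layers: 97.5 / 0.05 → 1950 (rounded up).
Base layers = 8 × (67 + 3.15) = 561.2 s.
Regular layers = 1942 × (10.7 + 3.15) = 26896.7 s.
Total = 561.2 + 26896.7 = 27457.9 s = 7.63 hours.

7.63 hours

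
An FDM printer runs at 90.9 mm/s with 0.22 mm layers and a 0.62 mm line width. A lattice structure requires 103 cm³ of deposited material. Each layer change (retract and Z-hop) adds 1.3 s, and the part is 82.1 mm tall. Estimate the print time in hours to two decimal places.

Extrusion cross-section = 0.22 × 0.62 = 0.1364 mm².
Total extruded path = 103000/0.1364 = 755132 mm.
Extrusion time: 755132 / 90.9 → 8307.3 s.
Number of layers: 82.1 / 0.22 → 374 (rounded up).
Non-print overhead = 374 × 1.3, so 486.2 s.
Total = 8307.3 + 486.2 = 8793.5 s = 2.44 hours.

2.44 hours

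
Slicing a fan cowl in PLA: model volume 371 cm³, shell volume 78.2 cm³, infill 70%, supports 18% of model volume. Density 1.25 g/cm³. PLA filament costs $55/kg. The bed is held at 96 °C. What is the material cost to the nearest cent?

Volume inside the shell: 371 − 78.2 → 292.8 cm³.
Infill deposited: 0.70 × 292.8 → 204.96 cm³.
Support = 0.18 × 371 = 66.78 cm³.
Deposited volume = 78.2 + 204.96 + 66.78, so 349.94 cm³.
Mass = 349.94 × 1.25 = 437.425 g.
At $55/kg: 437.425/1000 × 55 = $24.06.

$24.06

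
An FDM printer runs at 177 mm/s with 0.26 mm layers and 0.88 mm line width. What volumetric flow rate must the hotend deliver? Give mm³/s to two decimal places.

Extrusion cross-section = 0.26 × 0.88 = 0.2288 mm².
Volumetric flow = 177 × 0.2288 = 40.50 mm³/s.

40.50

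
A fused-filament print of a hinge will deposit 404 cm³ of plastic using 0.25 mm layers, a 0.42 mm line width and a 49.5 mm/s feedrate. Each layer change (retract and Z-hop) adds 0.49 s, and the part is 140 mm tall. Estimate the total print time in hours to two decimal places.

Line area = 0.25 × 0.42 = 0.105 mm².
Path length: 404000 mm³ / 0.105 mm² → 3847619 mm.
Extrusion time = 3847619 / 49.5, so 77729.7 s.
Layers = ⌈140/0.25⌉ = 560.
Z-hop total: 560 × 0.49 → 274.4 s.
Total = 77729.7 + 274.4 = 78004.1 s = 21.67 hours.

21.67 hours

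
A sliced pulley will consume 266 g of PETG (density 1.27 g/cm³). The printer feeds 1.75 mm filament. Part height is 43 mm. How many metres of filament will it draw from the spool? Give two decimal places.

Extruded volume: 266/1.27 = 209.4488 cm³ (209448.8 mm³).
A = π r² = π × 0.875² = 2.4053 mm².
L = V/A = 209448.8/2.4053 = 87078.04 mm → 87.08 m.

87.08 m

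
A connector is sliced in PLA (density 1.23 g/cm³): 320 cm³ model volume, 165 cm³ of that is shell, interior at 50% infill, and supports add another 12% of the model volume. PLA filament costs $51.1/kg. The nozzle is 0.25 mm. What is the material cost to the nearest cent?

$17.66

Volume inside the shell = 320 − 165 = 155 cm³.
Infill deposited = 0.50 × 155 = 77.5 cm³.
Support = 0.12 × 320, so 38.4 cm³.
Total extruded = 165 + 77.5 + 38.4 = 280.9 cm³.
Mass: 280.9 × 1.23 → 345.507 g.
Cost = 345.507 g / 1000 × $51.1/kg = $17.66.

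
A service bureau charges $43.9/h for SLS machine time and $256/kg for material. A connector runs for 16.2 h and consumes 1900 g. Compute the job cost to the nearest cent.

$1197.58

Time charge = 43.9 × 16.2 = $711.18.
Feedstock cost = 256 × 1900/1000, so $486.40.
Job cost: 711.18 + 486.40 = $1197.58.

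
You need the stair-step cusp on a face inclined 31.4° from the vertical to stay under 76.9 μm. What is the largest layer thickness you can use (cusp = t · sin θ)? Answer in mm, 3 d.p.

0.148 mm

sin(31.4°) = 0.5210; t_max = 0.0769/0.5210 = 0.148 mm.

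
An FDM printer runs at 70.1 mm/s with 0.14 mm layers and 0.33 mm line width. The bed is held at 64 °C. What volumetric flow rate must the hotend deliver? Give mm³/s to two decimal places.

3.24

Extrusion cross-section: 0.14 × 0.33 → 0.0462 mm².
Volumetric flow = 70.1 × 0.0462 = 3.24 mm³/s.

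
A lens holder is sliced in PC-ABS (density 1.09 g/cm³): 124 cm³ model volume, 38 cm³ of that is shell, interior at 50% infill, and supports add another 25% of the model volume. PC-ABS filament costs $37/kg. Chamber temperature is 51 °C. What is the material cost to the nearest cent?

$4.52

Volume inside the shell = 124 − 38, so 86 cm³.
Infill deposited = 0.50 × 86, so 43 cm³.
Support = 0.25 × 124 = 31 cm³.
Total printed volume = 38 + 43 + 31, so 112 cm³.
Mass = 112 × 1.09 = 122.08 g.
Cost = 122.08 g / 1000 × $37/kg = $4.52.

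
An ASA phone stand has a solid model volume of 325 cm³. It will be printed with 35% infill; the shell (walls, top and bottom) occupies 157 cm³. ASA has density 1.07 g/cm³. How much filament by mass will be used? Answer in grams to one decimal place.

Volume inside the shell: 325 − 157 → 168 cm³.
Infill volume: 0.35 × 168 → 58.8 cm³.
Total printed volume = 157 + 58.8 = 215.8 cm³.
Mass = 215.8 × 1.07, so 230.906 g.

230.9 g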